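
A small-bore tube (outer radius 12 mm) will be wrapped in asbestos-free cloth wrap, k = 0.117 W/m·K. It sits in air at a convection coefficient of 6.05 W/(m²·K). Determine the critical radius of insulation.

For a cylinder r_cr = k/h = 0.117/6.05
r_cr = 19.3 mm; since the bare radius (12 mm) is below r_cr, adding a thin layer of insulation will *increase* heat loss.

r_cr ≈ 19.3 mm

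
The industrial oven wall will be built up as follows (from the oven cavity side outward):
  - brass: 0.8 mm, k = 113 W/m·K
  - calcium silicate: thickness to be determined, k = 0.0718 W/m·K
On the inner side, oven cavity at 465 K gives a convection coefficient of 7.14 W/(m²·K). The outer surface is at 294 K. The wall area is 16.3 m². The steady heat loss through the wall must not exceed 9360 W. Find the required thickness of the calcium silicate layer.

Treating each layer as a thermal resistance in series:
R_inner film = 1/(h_i·A) = 1/(7.14×16.3) = 0.008592 K/W
R_brass = L/(kA) = 0.0008/(113×16.3) = 4.343×10^-7 K/W
Sum of the known resistances R_other = 0.008593 K/W
Required total resistance R_tot = ΔT/Q_allow = 171/9360 = 0.01827 K/W
R_calcium silicate = R_tot − R_other = 0.009676 K/W
L = R·k·A = 0.009676×0.0718×16.3

L ≈ 11.3 mm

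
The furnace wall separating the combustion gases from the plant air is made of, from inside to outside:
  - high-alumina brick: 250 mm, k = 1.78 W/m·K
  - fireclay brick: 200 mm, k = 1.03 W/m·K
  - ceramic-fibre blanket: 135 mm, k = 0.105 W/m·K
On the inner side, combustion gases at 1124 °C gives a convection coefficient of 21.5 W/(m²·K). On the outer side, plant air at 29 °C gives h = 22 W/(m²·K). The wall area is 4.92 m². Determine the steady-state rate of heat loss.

Thermal resistances in series:
R_inner film = 1/(h_i·A) = 1/(21.5×4.92) = 0.009454 K/W
R_high-alumina brick = L/(kA) = 0.25/(1.78×4.92) = 0.02855 K/W
R_fireclay brick = L/(kA) = 0.2/(1.03×4.92) = 0.03947 K/W
R_ceramic-fibre blanket = L/(kA) = 0.135/(0.105×4.92) = 0.2613 K/W
R_outer film = 1/(h_o·A) = 1/(22×4.92) = 0.009239 K/W
R_total = 0.348 K/W
Q = ΔT / R_total = 1095 / 0.348

Q ≈ 3150 W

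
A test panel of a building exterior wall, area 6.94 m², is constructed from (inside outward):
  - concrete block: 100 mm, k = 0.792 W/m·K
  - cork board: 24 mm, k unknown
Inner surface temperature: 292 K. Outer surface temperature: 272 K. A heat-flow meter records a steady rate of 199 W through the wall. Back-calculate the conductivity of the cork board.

Series thermal resistances:
R_concrete block = L/(kA) = 0.1/(0.792×6.94) = 0.01819 K/W
Sum of known resistances R_other = 0.01819 K/W
Total R = ΔT/Q = 20/199 = 0.1005 K/W
R_cork board = R_total − R_other = 0.08231 K/W
k = L/(R·A) = 0.024/(0.08231×6.94)

k ≈ 0.042 W/(m·K)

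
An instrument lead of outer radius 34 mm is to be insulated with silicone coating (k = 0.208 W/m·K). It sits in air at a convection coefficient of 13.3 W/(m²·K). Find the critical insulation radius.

r_cr ≈ 15.6 mm

For a cylinder r_cr = k/h = 0.208/13.3
r_cr = 15.6 mm; since the bare radius (34 mm) is above r_cr, any added insulation will reduce heat loss.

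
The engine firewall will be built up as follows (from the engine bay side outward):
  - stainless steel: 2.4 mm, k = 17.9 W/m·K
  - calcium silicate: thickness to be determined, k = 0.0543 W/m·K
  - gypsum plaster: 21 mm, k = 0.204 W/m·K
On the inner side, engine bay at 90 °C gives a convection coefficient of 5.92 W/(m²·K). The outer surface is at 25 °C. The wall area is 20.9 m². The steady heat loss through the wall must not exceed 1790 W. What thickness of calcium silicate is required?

L ≈ 26.4 mm

Thermal resistances in series:
R_inner film = 1/(h_i·A) = 1/(5.92×20.9) = 0.008082 K/W
R_stainless steel = L/(kA) = 0.0024/(17.9×20.9) = 6.415×10^-6 K/W
R_gypsum plaster = L/(kA) = 0.021/(0.204×20.9) = 0.004925 K/W
Sum of the known resistances R_other = 0.01301 K/W
Required total resistance R_tot = ΔT/Q_allow = 65/1790 = 0.03631 K/W
R_calcium silicate = R_tot − R_other = 0.0233 K/W
L = R·k·A = 0.0233×0.0543×20.9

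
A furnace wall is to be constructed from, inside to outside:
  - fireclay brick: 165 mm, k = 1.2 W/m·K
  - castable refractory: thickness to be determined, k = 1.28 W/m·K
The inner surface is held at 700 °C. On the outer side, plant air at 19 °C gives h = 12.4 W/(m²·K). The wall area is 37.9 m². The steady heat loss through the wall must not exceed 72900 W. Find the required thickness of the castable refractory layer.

L ≈ 174 mm

Series thermal resistances:
R_fireclay brick = L/(kA) = 0.165/(1.2×37.9) = 0.003628 K/W
R_outer film = 1/(h_o·A) = 1/(12.4×37.9) = 0.002128 K/W
Sum of the known resistances R_other = 0.005756 K/W
Required total resistance R_tot = ΔT/Q_allow = 681/72900 = 0.009342 K/W
R_castable refractory = R_tot − R_other = 0.003586 K/W
L = R·k·A = 0.003586×1.28×37.9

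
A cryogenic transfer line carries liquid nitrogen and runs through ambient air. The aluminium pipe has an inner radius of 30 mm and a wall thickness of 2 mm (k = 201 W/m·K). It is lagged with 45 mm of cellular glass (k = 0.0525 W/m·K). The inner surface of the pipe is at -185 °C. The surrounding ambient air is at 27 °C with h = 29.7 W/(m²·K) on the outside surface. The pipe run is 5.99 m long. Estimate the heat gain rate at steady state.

For a radial system each layer contributes R = ln(r_out/r_in)/(2πkL); films add R = 1/(hA).
R_aluminium pipe wall = ln(32/30)/(2π×201×5.99) = 8.531×10^-6 K/W
R_cellular glass = ln(77/32)/(2π×0.0525×5.99) = 0.4444 K/W
R_outer film = 1/(h_o·2πr_oL) = 1/(29.7×2π×0.077×5.99) = 0.01162 K/W
R_total = 0.456 K/W
Q = ΔT/R_total = 212/0.456

Q ≈ 465 W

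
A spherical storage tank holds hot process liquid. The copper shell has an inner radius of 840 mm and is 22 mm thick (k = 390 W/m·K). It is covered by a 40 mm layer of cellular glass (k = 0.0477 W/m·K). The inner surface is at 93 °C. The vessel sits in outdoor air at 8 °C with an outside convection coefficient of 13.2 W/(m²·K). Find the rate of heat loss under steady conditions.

Spherical conduction: R = (1/r_in − 1/r_out)/(4πk) per layer; series-sum.
R_copper shell = (1/0.84 − 1/0.862)/(4π×390) = 6.2×10^-6 K/W
R_cellular glass = (1/0.862 − 1/0.902)/(4π×0.0477) = 0.08583 K/W
R_outer film = 1/(h·4πr_o²) = 1/(13.2×4π×0.902²) = 0.00741 K/W
R_total = 0.09324 K/W
Q = ΔT/R_total = 85/0.09324

Q ≈ 912 W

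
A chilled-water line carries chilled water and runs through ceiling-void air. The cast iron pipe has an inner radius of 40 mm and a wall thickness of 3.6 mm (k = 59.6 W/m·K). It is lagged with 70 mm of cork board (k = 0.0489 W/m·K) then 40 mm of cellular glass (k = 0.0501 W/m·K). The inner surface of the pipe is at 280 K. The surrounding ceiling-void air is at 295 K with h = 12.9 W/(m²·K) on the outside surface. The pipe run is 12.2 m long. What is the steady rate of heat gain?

Q ≈ 44 W

Radial resistances (cylindrical: R_cond = ln(r_o/r_i)/(2πkL), R_conv = 1/(h·2πrL)):
R_cast iron pipe wall = ln(43.6/40)/(2π×59.6×12.2) = 1.886×10^-5 K/W
R_cork board = ln(113.6/43.6)/(2π×0.0489×12.2) = 0.2555 K/W
R_cellular glass = ln(153.6/113.6)/(2π×0.0501×12.2) = 0.07855 K/W
R_outer film = 1/(h_o·2πr_oL) = 1/(12.9×2π×0.1536×12.2) = 0.006584 K/W
R_total = 0.3406 K/W
Q = ΔT/R_total = 15/0.3406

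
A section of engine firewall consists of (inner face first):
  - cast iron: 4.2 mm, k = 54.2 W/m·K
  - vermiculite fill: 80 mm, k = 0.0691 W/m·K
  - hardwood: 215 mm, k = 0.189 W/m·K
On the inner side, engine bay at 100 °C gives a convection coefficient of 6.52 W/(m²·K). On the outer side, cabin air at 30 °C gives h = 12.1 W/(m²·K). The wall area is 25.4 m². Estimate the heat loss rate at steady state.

Using the resistance-network approach (series):
R_inner film = 1/(h_i·A) = 1/(6.52×25.4) = 0.006038 K/W
R_cast iron = L/(kA) = 0.0042/(54.2×25.4) = 3.051×10^-6 K/W
R_vermiculite fill = L/(kA) = 0.08/(0.0691×25.4) = 0.04558 K/W
R_hardwood = L/(kA) = 0.215/(0.189×25.4) = 0.04479 K/W
R_outer film = 1/(h_o·A) = 1/(12.1×25.4) = 0.003254 K/W
R_total = 0.09966 K/W
Q = ΔT / R_total = 70 / 0.09966

Q ≈ 702 W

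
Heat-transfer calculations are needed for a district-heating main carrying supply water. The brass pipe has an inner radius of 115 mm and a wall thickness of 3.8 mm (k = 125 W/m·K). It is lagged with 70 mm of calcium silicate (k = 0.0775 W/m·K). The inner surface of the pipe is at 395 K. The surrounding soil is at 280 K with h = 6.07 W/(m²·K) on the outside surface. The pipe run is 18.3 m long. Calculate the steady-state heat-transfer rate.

For a radial system each layer contributes R = ln(r_out/r_in)/(2πkL); films add R = 1/(hA).
R_brass pipe wall = ln(118.8/115)/(2π×125×18.3) = 2.262×10^-6 K/W
R_calcium silicate = ln(188.8/118.8)/(2π×0.0775×18.3) = 0.05199 K/W
R_outer film = 1/(h_o·2πr_oL) = 1/(6.07×2π×0.1888×18.3) = 0.007589 K/W
R_total = 0.05958 K/W
Q = ΔT/R_total = 115/0.05958

Q ≈ 1930 W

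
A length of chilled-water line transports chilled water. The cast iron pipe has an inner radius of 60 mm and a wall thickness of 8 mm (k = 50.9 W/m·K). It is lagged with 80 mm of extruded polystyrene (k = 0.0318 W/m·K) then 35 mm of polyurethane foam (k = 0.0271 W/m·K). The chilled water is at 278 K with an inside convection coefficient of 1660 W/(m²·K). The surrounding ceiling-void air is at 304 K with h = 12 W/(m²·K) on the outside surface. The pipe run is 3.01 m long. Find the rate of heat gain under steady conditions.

Cylindrical conduction, so R = ln(r₂/r₁)/(2πkL) per layer, in series:
R_inner film = 1/(h_i·2πr₁L) = 1/(1660×2π×0.06×3.01) = 5.309×10^-4 K/W
R_cast iron pipe wall = ln(68/60)/(2π×50.9×3.01) = 1.3×10^-4 K/W
R_extruded polystyrene = ln(148/68)/(2π×0.0318×3.01) = 1.293 K/W
R_polyurethane foam = ln(183/148)/(2π×0.0271×3.01) = 0.4142 K/W
R_outer film = 1/(h_o·2πr_oL) = 1/(12×2π×0.183×3.01) = 0.02408 K/W
R_total = 1.732 K/W
Q = ΔT/R_total = 26/1.732

Q ≈ 15 W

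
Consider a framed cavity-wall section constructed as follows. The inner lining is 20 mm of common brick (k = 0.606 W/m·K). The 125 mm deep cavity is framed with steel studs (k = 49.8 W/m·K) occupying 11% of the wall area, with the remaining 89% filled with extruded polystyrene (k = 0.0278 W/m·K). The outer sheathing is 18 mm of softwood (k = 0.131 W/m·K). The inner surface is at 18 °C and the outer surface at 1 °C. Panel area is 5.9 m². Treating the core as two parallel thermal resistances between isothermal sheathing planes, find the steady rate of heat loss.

Q ≈ 519 W

Sheathing layers in series; stud and cavity paths in parallel between them.
R_inner = 0.02/(0.606×5.9) = 0.005594 K/W
R_stud  = 0.125/(49.8×0.11×5.9) = 0.003868 K/W
R_cav   = 0.125/(0.0278×0.89×5.9) = 0.8563 K/W
1/R_core = 1/R_stud + 1/R_cav → R_core = 0.00385 K/W
R_outer = 0.018/(0.131×5.9) = 0.02329 K/W
R_total = 0.03273 K/W
Q = ΔT/R_total = 17/0.03273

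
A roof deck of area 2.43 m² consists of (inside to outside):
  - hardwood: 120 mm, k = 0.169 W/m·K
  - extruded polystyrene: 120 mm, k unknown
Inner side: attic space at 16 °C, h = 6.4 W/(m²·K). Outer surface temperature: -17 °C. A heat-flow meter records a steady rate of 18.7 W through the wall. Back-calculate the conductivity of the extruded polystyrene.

Treating each layer as a thermal resistance in series:
R_inner film = 1/(h_i·A) = 1/(6.4×2.43) = 0.0643 K/W
R_hardwood = L/(kA) = 0.12/(0.169×2.43) = 0.2922 K/W
Sum of known resistances R_other = 0.3565 K/W
Total R = ΔT/Q = 33/18.7 = 1.765 K/W
R_extruded polystyrene = R_total − R_other = 1.408 K/W
k = L/(R·A) = 0.12/(1.408×2.43)

k ≈ 0.0351 W/(m·K)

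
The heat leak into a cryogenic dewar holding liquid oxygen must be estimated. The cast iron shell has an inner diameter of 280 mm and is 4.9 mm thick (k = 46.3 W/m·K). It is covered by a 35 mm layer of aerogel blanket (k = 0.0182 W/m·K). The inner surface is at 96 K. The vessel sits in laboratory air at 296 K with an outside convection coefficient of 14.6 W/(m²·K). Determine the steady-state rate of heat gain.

Q ≈ 33.1 W

For a spherical shell R = (1/r₁ − 1/r₂)/(4πk); film R = 1/(h·4πr²). In series:
R_cast iron shell = (1/0.14 − 1/0.1449)/(4π×46.3) = 4.152×10^-4 K/W
R_aerogel blanket = (1/0.1449 − 1/0.1799)/(4π×0.0182) = 5.871 K/W
R_outer film = 1/(h·4πr_o²) = 1/(14.6×4π×0.1799²) = 0.1684 K/W
R_total = 6.039 K/W
Q = ΔT/R_total = 200/6.039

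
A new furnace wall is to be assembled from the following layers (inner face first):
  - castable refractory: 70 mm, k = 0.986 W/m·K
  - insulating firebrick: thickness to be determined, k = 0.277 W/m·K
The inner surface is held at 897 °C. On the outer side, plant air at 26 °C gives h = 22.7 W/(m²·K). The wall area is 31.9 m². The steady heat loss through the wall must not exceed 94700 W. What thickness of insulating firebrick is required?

L ≈ 49.4 mm

Model the wall as resistances in series:
R_castable refractory = L/(kA) = 0.07/(0.986×31.9) = 0.002226 K/W
R_outer film = 1/(h_o·A) = 1/(22.7×31.9) = 0.001381 K/W
Sum of the known resistances R_other = 0.003606 K/W
Required total resistance R_tot = ΔT/Q_allow = 871/94700 = 0.009197 K/W
R_insulating firebrick = R_tot − R_other = 0.005591 K/W
L = R·k·A = 0.005591×0.277×31.9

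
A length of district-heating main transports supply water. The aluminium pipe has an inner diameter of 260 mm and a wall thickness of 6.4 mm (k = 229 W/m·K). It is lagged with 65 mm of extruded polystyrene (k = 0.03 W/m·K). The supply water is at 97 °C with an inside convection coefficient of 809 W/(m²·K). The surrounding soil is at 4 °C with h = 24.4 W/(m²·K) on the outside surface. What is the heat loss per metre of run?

q′ ≈ 44.3 W/m

Radial resistances (cylindrical: R_cond = ln(r_o/r_i)/(2πkL), R_conv = 1/(h·2πrL)):
R_inner film = 1/(h_i·2πr₁L) = 1/(809×2π×0.13×1) = 0.001513 K/W
R_aluminium pipe wall = ln(136.4/130)/(2π×229×1) = 3.34×10^-5 K/W
R_extruded polystyrene = ln(201.4/136.4)/(2π×0.03×1) = 2.067 K/W
R_outer film = 1/(h_o·2πr_oL) = 1/(24.4×2π×0.2014×1) = 0.03239 K/W
R_total = 2.101 K/W
Q = ΔT/R_total = 93/2.101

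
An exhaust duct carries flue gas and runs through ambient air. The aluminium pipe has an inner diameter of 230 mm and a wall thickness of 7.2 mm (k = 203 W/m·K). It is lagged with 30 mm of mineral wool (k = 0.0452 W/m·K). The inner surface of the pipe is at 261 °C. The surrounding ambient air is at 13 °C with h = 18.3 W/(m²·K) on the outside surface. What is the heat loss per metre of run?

Radial resistances (cylindrical: R_cond = ln(r_o/r_i)/(2πkL), R_conv = 1/(h·2πrL)):
R_aluminium pipe wall = ln(122.2/115)/(2π×203×1) = 4.761×10^-5 K/W
R_mineral wool = ln(152.2/122.2)/(2π×0.0452×1) = 0.773 K/W
R_outer film = 1/(h_o·2πr_oL) = 1/(18.3×2π×0.1522×1) = 0.05714 K/W
R_total = 0.8302 K/W
Q = ΔT/R_total = 248/0.8302

q′ ≈ 299 W/m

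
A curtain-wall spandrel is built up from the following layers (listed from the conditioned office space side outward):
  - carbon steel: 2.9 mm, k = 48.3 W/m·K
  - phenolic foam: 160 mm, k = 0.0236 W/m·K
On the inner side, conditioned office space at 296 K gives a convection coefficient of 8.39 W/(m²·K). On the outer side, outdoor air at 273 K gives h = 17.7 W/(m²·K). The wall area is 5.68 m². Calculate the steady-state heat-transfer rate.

Q ≈ 18.8 W

Thermal resistances in series:
R_inner film = 1/(h_i·A) = 1/(8.39×5.68) = 0.02098 K/W
R_carbon steel = L/(kA) = 0.0029/(48.3×5.68) = 1.057×10^-5 K/W
R_phenolic foam = L/(kA) = 0.16/(0.0236×5.68) = 1.194 K/W
R_outer film = 1/(h_o·A) = 1/(17.7×5.68) = 0.009947 K/W
R_total = 1.225 K/W
Q = ΔT / R_total = 23 / 1.225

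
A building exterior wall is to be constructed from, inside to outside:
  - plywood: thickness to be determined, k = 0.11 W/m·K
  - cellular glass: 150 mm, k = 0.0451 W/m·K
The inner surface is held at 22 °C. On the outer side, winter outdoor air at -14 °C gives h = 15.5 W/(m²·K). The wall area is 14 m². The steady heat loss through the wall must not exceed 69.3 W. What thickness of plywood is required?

L ≈ 427 mm

Thermal resistances in series:
R_cellular glass = L/(kA) = 0.15/(0.0451×14) = 0.2376 K/W
R_outer film = 1/(h_o·A) = 1/(15.5×14) = 0.004608 K/W
Sum of the known resistances R_other = 0.2422 K/W
Required total resistance R_tot = ΔT/Q_allow = 36/69.3 = 0.5195 K/W
R_plywood = R_tot − R_other = 0.2773 K/W
L = R·k·A = 0.2773×0.11×14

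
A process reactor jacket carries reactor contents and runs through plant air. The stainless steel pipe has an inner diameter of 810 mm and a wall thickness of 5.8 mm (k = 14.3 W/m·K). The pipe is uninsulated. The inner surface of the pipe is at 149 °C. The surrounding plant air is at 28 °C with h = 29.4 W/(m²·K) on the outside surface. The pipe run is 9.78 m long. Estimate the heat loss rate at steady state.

Q ≈ 88700 W

Treating each annulus and film as a series resistance:
R_stainless steel pipe wall = ln(410.8/405)/(2π×14.3×9.78) = 1.618×10^-5 K/W
R_outer film = 1/(h_o·2πr_oL) = 1/(29.4×2π×0.4108×9.78) = 0.001347 K/W
R_total = 0.001364 K/W
Q = ΔT/R_total = 121/0.001364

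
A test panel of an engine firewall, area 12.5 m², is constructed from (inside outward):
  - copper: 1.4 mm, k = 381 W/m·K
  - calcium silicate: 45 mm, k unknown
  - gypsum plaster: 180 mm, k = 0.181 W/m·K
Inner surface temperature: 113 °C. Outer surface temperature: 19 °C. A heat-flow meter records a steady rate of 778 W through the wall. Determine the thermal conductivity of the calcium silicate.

Model the wall as resistances in series:
R_copper = L/(kA) = 0.0014/(381×12.5) = 2.94×10^-7 K/W
R_gypsum plaster = L/(kA) = 0.18/(0.181×12.5) = 0.07956 K/W
Sum of known resistances R_other = 0.07956 K/W
Total R = ΔT/Q = 94/778 = 0.1208 K/W
R_calcium silicate = R_total − R_other = 0.04126 K/W
k = L/(R·A) = 0.045/(0.04126×12.5)

k ≈ 0.0872 W/(m·K)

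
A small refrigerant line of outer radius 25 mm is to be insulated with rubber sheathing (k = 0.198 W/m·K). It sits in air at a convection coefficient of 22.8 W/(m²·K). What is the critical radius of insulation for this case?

r_cr ≈ 8.68 mm

For a cylinder r_cr = k/h = 0.198/22.8
r_cr = 8.68 mm; since the bare radius (25 mm) is above r_cr, any added insulation will reduce heat loss.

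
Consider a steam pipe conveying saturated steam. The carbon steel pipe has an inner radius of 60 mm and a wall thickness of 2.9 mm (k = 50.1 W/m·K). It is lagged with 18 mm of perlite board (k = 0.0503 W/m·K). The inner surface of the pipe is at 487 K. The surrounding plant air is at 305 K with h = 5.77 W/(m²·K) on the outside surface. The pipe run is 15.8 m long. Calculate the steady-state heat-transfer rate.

Cylindrical conduction, so R = ln(r₂/r₁)/(2πkL) per layer, in series:
R_carbon steel pipe wall = ln(62.9/60)/(2π×50.1×15.8) = 9.49×10^-6 K/W
R_perlite board = ln(80.9/62.9)/(2π×0.0503×15.8) = 0.0504 K/W
R_outer film = 1/(h_o·2πr_oL) = 1/(5.77×2π×0.0809×15.8) = 0.02158 K/W
R_total = 0.07199 K/W
Q = ΔT/R_total = 182/0.07199

Q ≈ 2530 W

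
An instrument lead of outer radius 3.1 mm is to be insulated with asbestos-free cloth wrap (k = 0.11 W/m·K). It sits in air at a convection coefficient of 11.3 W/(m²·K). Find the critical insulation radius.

For a cylinder r_cr = k/h = 0.11/11.3
r_cr = 9.73 mm; since the bare radius (3.1 mm) is below r_cr, adding a thin layer of insulation will *increase* heat loss.

r_cr ≈ 9.73 mm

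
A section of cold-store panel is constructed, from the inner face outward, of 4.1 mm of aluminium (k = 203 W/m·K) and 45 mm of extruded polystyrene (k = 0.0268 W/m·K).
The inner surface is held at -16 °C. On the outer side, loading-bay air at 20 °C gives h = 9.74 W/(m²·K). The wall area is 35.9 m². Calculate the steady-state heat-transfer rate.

Q ≈ 725 W

Using the resistance-network approach (series):
R_aluminium = L/(kA) = 0.0041/(203×35.9) = 5.626×10^-7 K/W
R_extruded polystyrene = L/(kA) = 0.045/(0.0268×35.9) = 0.04677 K/W
R_outer film = 1/(h_o·A) = 1/(9.74×35.9) = 0.00286 K/W
R_total = 0.04963 K/W
Q = ΔT / R_total = 36 / 0.04963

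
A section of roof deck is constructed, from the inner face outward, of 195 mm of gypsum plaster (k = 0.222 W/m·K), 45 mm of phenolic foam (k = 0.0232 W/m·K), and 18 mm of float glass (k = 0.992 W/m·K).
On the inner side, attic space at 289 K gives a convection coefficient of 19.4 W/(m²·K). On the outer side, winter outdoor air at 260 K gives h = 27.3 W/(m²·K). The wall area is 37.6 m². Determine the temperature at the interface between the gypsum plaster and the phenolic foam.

T ≈ 280 K

Model the wall as resistances in series:
R_inner film = 1/(h_i·A) = 1/(19.4×37.6) = 0.001371 K/W
R_gypsum plaster = L/(kA) = 0.195/(0.222×37.6) = 0.02336 K/W
R_phenolic foam = L/(kA) = 0.045/(0.0232×37.6) = 0.05159 K/W
R_float glass = L/(kA) = 0.018/(0.992×37.6) = 4.826×10^-4 K/W
R_outer film = 1/(h_o·A) = 1/(27.3×37.6) = 9.742×10^-4 K/W
R_total = 0.07778 K/W;  Q = ΔT/R_total = 29/0.07778 = 372.9 W
T_interface = T_inner − Q·ΣR(inner→interface) = 289 − 373×0.02473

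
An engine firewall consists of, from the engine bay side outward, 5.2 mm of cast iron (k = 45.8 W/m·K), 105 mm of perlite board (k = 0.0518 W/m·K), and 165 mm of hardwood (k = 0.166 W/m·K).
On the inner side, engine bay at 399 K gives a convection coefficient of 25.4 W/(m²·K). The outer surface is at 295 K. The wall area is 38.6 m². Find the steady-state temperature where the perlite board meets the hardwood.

T ≈ 329 K

Model the wall as resistances in series:
R_inner film = 1/(h_i·A) = 1/(25.4×38.6) = 0.00102 K/W
R_cast iron = L/(kA) = 0.0052/(45.8×38.6) = 2.941×10^-6 K/W
R_perlite board = L/(kA) = 0.105/(0.0518×38.6) = 0.05251 K/W
R_hardwood = L/(kA) = 0.165/(0.166×38.6) = 0.02575 K/W
R_total = 0.07929 K/W;  Q = ΔT/R_total = 104/0.07929 = 1312 W
T_interface = T_inner − Q·ΣR(inner→interface) = 399 − 1310×0.05354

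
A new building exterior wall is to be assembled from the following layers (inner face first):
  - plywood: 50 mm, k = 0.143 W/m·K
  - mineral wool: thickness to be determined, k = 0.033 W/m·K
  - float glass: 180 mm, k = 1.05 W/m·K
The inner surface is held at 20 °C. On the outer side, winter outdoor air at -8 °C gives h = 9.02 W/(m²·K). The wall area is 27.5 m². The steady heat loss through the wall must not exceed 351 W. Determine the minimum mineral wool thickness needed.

Model the wall as resistances in series:
R_plywood = L/(kA) = 0.05/(0.143×27.5) = 0.01271 K/W
R_float glass = L/(kA) = 0.18/(1.05×27.5) = 0.006234 K/W
R_outer film = 1/(h_o·A) = 1/(9.02×27.5) = 0.004031 K/W
Sum of the known resistances R_other = 0.02298 K/W
Required total resistance R_tot = ΔT/Q_allow = 28/351 = 0.07977 K/W
R_mineral wool = R_tot − R_other = 0.05679 K/W
L = R·k·A = 0.05679×0.033×27.5

L ≈ 51.5 mm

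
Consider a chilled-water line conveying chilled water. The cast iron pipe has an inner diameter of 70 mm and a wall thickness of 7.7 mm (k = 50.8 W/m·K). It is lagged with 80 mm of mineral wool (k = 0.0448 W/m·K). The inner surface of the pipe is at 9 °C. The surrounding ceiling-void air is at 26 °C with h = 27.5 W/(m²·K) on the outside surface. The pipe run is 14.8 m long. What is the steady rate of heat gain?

Radial resistances (cylindrical: R_cond = ln(r_o/r_i)/(2πkL), R_conv = 1/(h·2πrL)):
R_cast iron pipe wall = ln(42.7/35)/(2π×50.8×14.8) = 4.209×10^-5 K/W
R_mineral wool = ln(122.7/42.7)/(2π×0.0448×14.8) = 0.2534 K/W
R_outer film = 1/(h_o·2πr_oL) = 1/(27.5×2π×0.1227×14.8) = 0.003187 K/W
R_total = 0.2566 K/W
Q = ΔT/R_total = 17/0.2566

Q ≈ 66.3 W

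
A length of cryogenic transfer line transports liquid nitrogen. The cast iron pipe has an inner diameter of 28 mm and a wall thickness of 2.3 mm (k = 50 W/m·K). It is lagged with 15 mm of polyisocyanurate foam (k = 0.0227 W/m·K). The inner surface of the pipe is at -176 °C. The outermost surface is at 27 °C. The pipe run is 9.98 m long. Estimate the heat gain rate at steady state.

Cylindrical conduction, so R = ln(r₂/r₁)/(2πkL) per layer, in series:
R_cast iron pipe wall = ln(16.3/14)/(2π×50×9.98) = 4.851×10^-5 K/W
R_polyisocyanurate foam = ln(31.3/16.3)/(2π×0.0227×9.98) = 0.4584 K/W
R_total = 0.4584 K/W
Q = ΔT/R_total = 203/0.4584

Q ≈ 443 W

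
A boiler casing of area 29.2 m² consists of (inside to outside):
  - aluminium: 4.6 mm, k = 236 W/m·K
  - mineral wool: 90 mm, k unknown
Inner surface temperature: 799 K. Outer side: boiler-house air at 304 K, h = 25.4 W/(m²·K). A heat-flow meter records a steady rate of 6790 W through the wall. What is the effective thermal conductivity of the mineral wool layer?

Series thermal resistances:
R_aluminium = L/(kA) = 0.0046/(236×29.2) = 6.675×10^-7 K/W
R_outer film = 1/(h_o·A) = 1/(25.4×29.2) = 0.001348 K/W
Sum of known resistances R_other = 0.001349 K/W
Total R = ΔT/Q = 495/6790 = 0.0729 K/W
R_mineral wool = R_total − R_other = 0.07155 K/W
k = L/(R·A) = 0.09/(0.07155×29.2)

k ≈ 0.0431 W/(m·K)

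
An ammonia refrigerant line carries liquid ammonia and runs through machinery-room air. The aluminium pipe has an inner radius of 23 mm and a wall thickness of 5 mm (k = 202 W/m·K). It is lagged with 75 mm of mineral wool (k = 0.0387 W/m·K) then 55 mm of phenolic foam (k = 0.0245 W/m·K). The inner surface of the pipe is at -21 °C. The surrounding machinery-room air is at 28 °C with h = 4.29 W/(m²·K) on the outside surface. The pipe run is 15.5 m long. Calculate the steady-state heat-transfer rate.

For a radial system each layer contributes R = ln(r_out/r_in)/(2πkL); films add R = 1/(hA).
R_aluminium pipe wall = ln(28/23)/(2π×202×15.5) = 9.999×10^-6 K/W
R_mineral wool = ln(103/28)/(2π×0.0387×15.5) = 0.3456 K/W
R_phenolic foam = ln(158/103)/(2π×0.0245×15.5) = 0.1793 K/W
R_outer film = 1/(h_o·2πr_oL) = 1/(4.29×2π×0.158×15.5) = 0.01515 K/W
R_total = 0.5401 K/W
Q = ΔT/R_total = 49/0.5401

Q ≈ 90.7 W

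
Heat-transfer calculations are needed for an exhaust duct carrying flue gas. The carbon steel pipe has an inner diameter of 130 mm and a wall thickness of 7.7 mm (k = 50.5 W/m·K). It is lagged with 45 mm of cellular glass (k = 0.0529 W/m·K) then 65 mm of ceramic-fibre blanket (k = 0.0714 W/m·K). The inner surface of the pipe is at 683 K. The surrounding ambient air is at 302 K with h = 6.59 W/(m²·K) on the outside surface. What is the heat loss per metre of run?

q′ ≈ 149 W/m

Radial resistances (cylindrical: R_cond = ln(r_o/r_i)/(2πkL), R_conv = 1/(h·2πrL)):
R_carbon steel pipe wall = ln(72.7/65)/(2π×50.5×1) = 3.528×10^-4 K/W
R_cellular glass = ln(117.7/72.7)/(2π×0.0529×1) = 1.45 K/W
R_ceramic-fibre blanket = ln(182.7/117.7)/(2π×0.0714×1) = 0.9801 K/W
R_outer film = 1/(h_o·2πr_oL) = 1/(6.59×2π×0.1827×1) = 0.1322 K/W
R_total = 2.562 K/W
Q = ΔT/R_total = 381/2.562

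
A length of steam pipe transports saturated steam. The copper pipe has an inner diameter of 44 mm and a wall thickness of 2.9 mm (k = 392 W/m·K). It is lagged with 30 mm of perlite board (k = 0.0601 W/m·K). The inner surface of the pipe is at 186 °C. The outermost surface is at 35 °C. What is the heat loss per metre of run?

Per-layer cylindrical resistances, series-summed:
R_copper pipe wall = ln(24.9/22)/(2π×392×1) = 5.027×10^-5 K/W
R_perlite board = ln(54.9/24.9)/(2π×0.0601×1) = 2.094 K/W
R_total = 2.094 K/W
Q = ΔT/R_total = 151/2.094

q′ ≈ 72.1 W/m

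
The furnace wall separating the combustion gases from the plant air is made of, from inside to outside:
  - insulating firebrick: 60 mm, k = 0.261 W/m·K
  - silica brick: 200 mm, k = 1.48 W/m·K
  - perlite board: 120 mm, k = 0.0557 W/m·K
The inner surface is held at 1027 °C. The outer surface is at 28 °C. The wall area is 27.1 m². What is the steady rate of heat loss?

Using the resistance-network approach (series):
R_insulating firebrick = L/(kA) = 0.06/(0.261×27.1) = 0.008483 K/W
R_silica brick = L/(kA) = 0.2/(1.48×27.1) = 0.004987 K/W
R_perlite board = L/(kA) = 0.12/(0.0557×27.1) = 0.0795 K/W
R_total = 0.09297 K/W
Q = ΔT / R_total = 999 / 0.09297

Q ≈ 10700 W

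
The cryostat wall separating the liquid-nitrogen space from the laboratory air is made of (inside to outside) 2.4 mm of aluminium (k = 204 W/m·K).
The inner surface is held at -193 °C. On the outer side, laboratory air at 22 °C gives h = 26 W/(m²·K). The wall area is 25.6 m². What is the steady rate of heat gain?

Using the resistance-network approach (series):
R_aluminium = L/(kA) = 0.0024/(204×25.6) = 4.596×10^-7 K/W
R_outer film = 1/(h_o·A) = 1/(26×25.6) = 0.001502 K/W
R_total = 0.001503 K/W
Q = ΔT / R_total = 215 / 0.001503

Q ≈ 143000 W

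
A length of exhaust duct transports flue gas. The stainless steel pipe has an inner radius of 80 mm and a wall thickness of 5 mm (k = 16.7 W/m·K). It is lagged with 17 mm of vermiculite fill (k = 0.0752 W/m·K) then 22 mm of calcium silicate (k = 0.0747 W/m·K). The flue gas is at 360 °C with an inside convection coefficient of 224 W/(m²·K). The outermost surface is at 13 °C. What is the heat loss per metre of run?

q′ ≈ 428 W/m

For a radial system each layer contributes R = ln(r_out/r_in)/(2πkL); films add R = 1/(hA).
R_inner film = 1/(h_i·2πr₁L) = 1/(224×2π×0.08×1) = 0.008881 K/W
R_stainless steel pipe wall = ln(85/80)/(2π×16.7×1) = 5.778×10^-4 K/W
R_vermiculite fill = ln(102/85)/(2π×0.0752×1) = 0.3859 K/W
R_calcium silicate = ln(124/102)/(2π×0.0747×1) = 0.4161 K/W
R_total = 0.8115 K/W
Q = ΔT/R_total = 347/0.8115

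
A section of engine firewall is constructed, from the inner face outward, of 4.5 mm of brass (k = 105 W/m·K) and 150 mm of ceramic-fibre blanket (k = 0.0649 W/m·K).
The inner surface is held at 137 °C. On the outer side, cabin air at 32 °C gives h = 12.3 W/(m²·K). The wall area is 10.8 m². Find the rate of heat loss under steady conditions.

Q ≈ 474 W

Using the resistance-network approach (series):
R_brass = L/(kA) = 0.0045/(105×10.8) = 3.968×10^-6 K/W
R_ceramic-fibre blanket = L/(kA) = 0.15/(0.0649×10.8) = 0.214 K/W
R_outer film = 1/(h_o·A) = 1/(12.3×10.8) = 0.007528 K/W
R_total = 0.2215 K/W
Q = ΔT / R_total = 105 / 0.2215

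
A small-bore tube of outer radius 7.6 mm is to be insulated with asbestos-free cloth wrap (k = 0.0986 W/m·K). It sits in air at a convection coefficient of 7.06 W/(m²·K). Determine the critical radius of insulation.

r_cr ≈ 14 mm

For a cylinder r_cr = k/h = 0.0986/7.06
r_cr = 14 mm; since the bare radius (7.6 mm) is below r_cr, adding a thin layer of insulation will *increase* heat loss.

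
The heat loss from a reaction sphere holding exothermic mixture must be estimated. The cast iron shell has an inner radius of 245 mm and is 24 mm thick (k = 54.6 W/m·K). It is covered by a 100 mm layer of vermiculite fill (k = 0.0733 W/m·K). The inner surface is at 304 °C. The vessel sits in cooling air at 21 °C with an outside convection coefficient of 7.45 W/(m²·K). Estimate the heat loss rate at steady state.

Q ≈ 241 W

Each spherical layer contributes R = (1/r_i − 1/r_o)/(4πk):
R_cast iron shell = (1/0.245 − 1/0.269)/(4π×54.6) = 5.308×10^-4 K/W
R_vermiculite fill = (1/0.269 − 1/0.369)/(4π×0.0733) = 1.094 K/W
R_outer film = 1/(h·4πr_o²) = 1/(7.45×4π×0.369²) = 0.07845 K/W
R_total = 1.173 K/W
Q = ΔT/R_total = 283/1.173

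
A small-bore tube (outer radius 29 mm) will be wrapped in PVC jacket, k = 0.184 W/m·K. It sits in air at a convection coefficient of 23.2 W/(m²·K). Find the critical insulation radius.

r_cr ≈ 7.93 mm

For a cylinder r_cr = k/h = 0.184/23.2
r_cr = 7.93 mm; since the bare radius (29 mm) is above r_cr, any added insulation will reduce heat loss.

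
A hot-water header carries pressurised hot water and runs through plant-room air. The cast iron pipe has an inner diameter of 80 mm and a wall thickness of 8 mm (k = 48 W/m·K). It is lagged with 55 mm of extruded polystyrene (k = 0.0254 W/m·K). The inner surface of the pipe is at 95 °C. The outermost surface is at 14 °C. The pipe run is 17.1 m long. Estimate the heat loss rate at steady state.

Q ≈ 289 W

Cylindrical conduction, so R = ln(r₂/r₁)/(2πkL) per layer, in series:
R_cast iron pipe wall = ln(48/40)/(2π×48×17.1) = 3.535×10^-5 K/W
R_extruded polystyrene = ln(103/48)/(2π×0.0254×17.1) = 0.2798 K/W
R_total = 0.2798 K/W
Q = ΔT/R_total = 81/0.2798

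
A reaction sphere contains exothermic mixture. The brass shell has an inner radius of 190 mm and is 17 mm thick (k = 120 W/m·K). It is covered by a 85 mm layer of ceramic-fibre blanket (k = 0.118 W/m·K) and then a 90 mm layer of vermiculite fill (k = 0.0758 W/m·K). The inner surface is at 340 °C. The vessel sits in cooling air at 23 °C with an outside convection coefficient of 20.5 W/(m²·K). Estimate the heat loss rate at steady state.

Q ≈ 174 W

For a spherical shell R = (1/r₁ − 1/r₂)/(4πk); film R = 1/(h·4πr²). In series:
R_brass shell = (1/0.19 − 1/0.207)/(4π×120) = 2.866×10^-4 K/W
R_ceramic-fibre blanket = (1/0.207 − 1/0.292)/(4π×0.118) = 0.9484 K/W
R_vermiculite fill = (1/0.292 − 1/0.382)/(4π×0.0758) = 0.8471 K/W
R_outer film = 1/(h·4πr_o²) = 1/(20.5×4π×0.382²) = 0.0266 K/W
R_total = 1.822 K/W
Q = ΔT/R_total = 317/1.822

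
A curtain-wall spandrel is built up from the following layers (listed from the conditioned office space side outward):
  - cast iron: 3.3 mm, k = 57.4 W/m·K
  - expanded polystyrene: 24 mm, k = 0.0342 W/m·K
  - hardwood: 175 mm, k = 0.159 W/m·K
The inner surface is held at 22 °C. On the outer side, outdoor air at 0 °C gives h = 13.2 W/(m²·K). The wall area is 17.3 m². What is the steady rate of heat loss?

Model the wall as resistances in series:
R_cast iron = L/(kA) = 0.0033/(57.4×17.3) = 3.323×10^-6 K/W
R_expanded polystyrene = L/(kA) = 0.024/(0.0342×17.3) = 0.04056 K/W
R_hardwood = L/(kA) = 0.175/(0.159×17.3) = 0.06362 K/W
R_outer film = 1/(h_o·A) = 1/(13.2×17.3) = 0.004379 K/W
R_total = 0.1086 K/W
Q = ΔT / R_total = 22 / 0.1086

Q ≈ 203 W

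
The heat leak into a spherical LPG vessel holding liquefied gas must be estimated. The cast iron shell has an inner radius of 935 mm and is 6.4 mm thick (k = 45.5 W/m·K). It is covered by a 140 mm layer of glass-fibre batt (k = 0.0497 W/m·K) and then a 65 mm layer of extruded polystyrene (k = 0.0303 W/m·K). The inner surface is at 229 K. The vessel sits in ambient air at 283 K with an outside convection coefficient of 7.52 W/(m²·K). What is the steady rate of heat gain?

Spherical conduction: R = (1/r_in − 1/r_out)/(4πk) per layer; series-sum.
R_cast iron shell = (1/0.935 − 1/0.9414)/(4π×45.5) = 1.272×10^-5 K/W
R_glass-fibre batt = (1/0.9414 − 1/1.0814)/(4π×0.0497) = 0.2202 K/W
R_extruded polystyrene = (1/1.0814 − 1/1.1464)/(4π×0.0303) = 0.1377 K/W
R_outer film = 1/(h·4πr_o²) = 1/(7.52×4π×1.1464²) = 0.008052 K/W
R_total = 0.366 K/W
Q = ΔT/R_total = 54/0.366

Q ≈ 148 W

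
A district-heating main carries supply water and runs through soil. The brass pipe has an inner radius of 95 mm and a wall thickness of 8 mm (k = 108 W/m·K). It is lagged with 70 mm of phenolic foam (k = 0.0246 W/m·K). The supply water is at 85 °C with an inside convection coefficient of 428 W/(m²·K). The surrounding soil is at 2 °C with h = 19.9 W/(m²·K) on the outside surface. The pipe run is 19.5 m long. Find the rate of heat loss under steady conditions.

Q ≈ 475 W

Radial resistances (cylindrical: R_cond = ln(r_o/r_i)/(2πkL), R_conv = 1/(h·2πrL)):
R_inner film = 1/(h_i·2πr₁L) = 1/(428×2π×0.095×19.5) = 2.007×10^-4 K/W
R_brass pipe wall = ln(103/95)/(2π×108×19.5) = 6.11×10^-6 K/W
R_phenolic foam = ln(173/103)/(2π×0.0246×19.5) = 0.172 K/W
R_outer film = 1/(h_o·2πr_oL) = 1/(19.9×2π×0.173×19.5) = 0.002371 K/W
R_total = 0.1746 K/W
Q = ΔT/R_total = 83/0.1746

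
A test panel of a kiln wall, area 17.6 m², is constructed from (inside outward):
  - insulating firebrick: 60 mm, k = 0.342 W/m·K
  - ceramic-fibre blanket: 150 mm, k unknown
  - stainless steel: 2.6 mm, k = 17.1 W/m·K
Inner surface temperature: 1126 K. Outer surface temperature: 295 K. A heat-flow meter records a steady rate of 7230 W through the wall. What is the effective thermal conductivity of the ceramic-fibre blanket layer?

Model the wall as resistances in series:
R_insulating firebrick = L/(kA) = 0.06/(0.342×17.6) = 0.009968 K/W
R_stainless steel = L/(kA) = 0.0026/(17.1×17.6) = 8.639×10^-6 K/W
Sum of known resistances R_other = 0.009977 K/W
Total R = ΔT/Q = 831/7230 = 0.1149 K/W
R_ceramic-fibre blanket = R_total − R_other = 0.105 K/W
k = L/(R·A) = 0.15/(0.105×17.6)

k ≈ 0.0812 W/(m·K)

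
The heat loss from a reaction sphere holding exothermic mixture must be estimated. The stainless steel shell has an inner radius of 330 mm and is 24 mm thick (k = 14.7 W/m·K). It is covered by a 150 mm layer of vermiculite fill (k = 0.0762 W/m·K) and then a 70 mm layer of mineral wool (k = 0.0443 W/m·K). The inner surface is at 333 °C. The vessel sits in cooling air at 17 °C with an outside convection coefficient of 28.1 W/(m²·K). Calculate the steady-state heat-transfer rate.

Q ≈ 239 W

For a spherical shell R = (1/r₁ − 1/r₂)/(4πk); film R = 1/(h·4πr²). In series:
R_stainless steel shell = (1/0.33 − 1/0.354)/(4π×14.7) = 0.001112 K/W
R_vermiculite fill = (1/0.354 − 1/0.504)/(4π×0.0762) = 0.878 K/W
R_mineral wool = (1/0.504 − 1/0.574)/(4π×0.0443) = 0.4347 K/W
R_outer film = 1/(h·4πr_o²) = 1/(28.1×4π×0.574²) = 0.008595 K/W
R_total = 1.322 K/W
Q = ΔT/R_total = 316/1.322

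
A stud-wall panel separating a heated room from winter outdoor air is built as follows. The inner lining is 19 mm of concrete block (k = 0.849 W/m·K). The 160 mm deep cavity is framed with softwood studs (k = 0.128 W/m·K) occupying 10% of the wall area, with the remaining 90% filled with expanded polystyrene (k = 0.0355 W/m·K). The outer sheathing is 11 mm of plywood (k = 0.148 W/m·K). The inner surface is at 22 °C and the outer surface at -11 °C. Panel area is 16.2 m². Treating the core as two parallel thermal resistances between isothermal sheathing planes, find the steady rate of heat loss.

Q ≈ 146 W

Sheathing layers in series; stud and cavity paths in parallel between them.
R_inner = 0.019/(0.849×16.2) = 0.001381 K/W
R_stud  = 0.16/(0.128×0.1×16.2) = 0.7716 K/W
R_cav   = 0.16/(0.0355×0.9×16.2) = 0.3091 K/W
1/R_core = 1/R_stud + 1/R_cav → R_core = 0.2207 K/W
R_outer = 0.011/(0.148×16.2) = 0.004588 K/W
R_total = 0.2267 K/W
Q = ΔT/R_total = 33/0.2267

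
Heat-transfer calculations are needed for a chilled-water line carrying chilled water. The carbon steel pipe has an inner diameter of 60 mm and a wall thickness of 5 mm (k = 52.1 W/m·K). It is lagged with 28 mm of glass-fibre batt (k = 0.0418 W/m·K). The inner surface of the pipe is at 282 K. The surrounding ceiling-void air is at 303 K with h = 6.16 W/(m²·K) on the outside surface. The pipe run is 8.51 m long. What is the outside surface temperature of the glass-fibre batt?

T ≈ 300 K

Treating each annulus and film as a series resistance:
R_carbon steel pipe wall = ln(35/30)/(2π×52.1×8.51) = 5.533×10^-5 K/W
R_glass-fibre batt = ln(63/35)/(2π×0.0418×8.51) = 0.263 K/W
R_outer film = 1/(h_o·2πr_oL) = 1/(6.16×2π×0.063×8.51) = 0.04819 K/W
R_total = 0.3112 K/W
Q = ΔT/R_total = 21/0.3112
Q = 67.5 W
T_interface = T_inner + Q·ΣR(inner→interface) = 282 + 67.5×0.263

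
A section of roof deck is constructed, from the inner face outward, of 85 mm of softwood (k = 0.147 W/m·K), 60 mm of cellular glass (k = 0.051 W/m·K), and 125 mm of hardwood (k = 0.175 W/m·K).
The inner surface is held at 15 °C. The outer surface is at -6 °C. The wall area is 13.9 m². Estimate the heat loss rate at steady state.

Q ≈ 118 W

Using the resistance-network approach (series):
R_softwood = L/(kA) = 0.085/(0.147×13.9) = 0.0416 K/W
R_cellular glass = L/(kA) = 0.06/(0.051×13.9) = 0.08464 K/W
R_hardwood = L/(kA) = 0.125/(0.175×13.9) = 0.05139 K/W
R_total = 0.1776 K/W
Q = ΔT / R_total = 21 / 0.1776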